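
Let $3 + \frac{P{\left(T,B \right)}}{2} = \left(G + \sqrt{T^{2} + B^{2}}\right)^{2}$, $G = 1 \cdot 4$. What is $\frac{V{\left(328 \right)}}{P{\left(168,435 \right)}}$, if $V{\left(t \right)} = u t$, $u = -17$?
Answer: $- \frac{151571014}{11818951177} + \frac{16728 \sqrt{24161}}{11818951177} \approx -0.012604$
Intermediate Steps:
$G = 4$
$V{\left(t \right)} = - 17 t$
$P{\left(T,B \right)} = -6 + 2 \left(4 + \sqrt{B^{2} + T^{2}}\right)^{2}$ ($P{\left(T,B \right)} = -6 + 2 \left(4 + \sqrt{T^{2} + B^{2}}\right)^{2} = -6 + 2 \left(4 + \sqrt{B^{2} + T^{2}}\right)^{2}$)
$\frac{V{\left(328 \right)}}{P{\left(168,435 \right)}} = \frac{\left(-17\right) 328}{-6 + 2 \left(4 + \sqrt{435^{2} + 168^{2}}\right)^{2}} = - \frac{5576}{-6 + 2 \left(4 + \sqrt{189225 + 28224}\right)^{2}} = - \frac{5576}{-6 + 2 \left(4 + \sqrt{217449}\right)^{2}} = - \frac{5576}{-6 + 2 \left(4 + 3 \sqrt{24161}\right)^{2}}$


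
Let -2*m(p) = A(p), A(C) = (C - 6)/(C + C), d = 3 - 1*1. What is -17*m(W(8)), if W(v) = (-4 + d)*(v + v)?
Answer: 323/64 ≈ 5.0469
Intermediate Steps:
d = 2 (d = 3 - 1 = 2)
A(C) = (-6 + C)/(2*C) (A(C) = (-6 + C)/((2*C)) = (-6 + C)*(1/(2*C)) = (-6 + C)/(2*C))
W(v) = -4*v (W(v) = (-4 + 2)*(v + v) = -4*v)
m(p) = -(-6 + p)/(4*p)
-17*m(W(8)) = -17*(6 - (-4)*8)/(4*((-4*8))) = -17*(6 - 1*(-32))/(4*(-32)) = -17*(-1)*(6 + 32)/(4*32) = -17*(-1)*38/(4*32) = -17*(-19/64) = 323/64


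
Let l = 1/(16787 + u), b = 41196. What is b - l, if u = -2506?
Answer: 588320075/14281 ≈ 41196.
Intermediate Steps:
l = 1/14281 (l = 1/(16787 - 2506) = 1/14281 ≈ 7.0023e-5)
b - l = 41196 - 1*1/14281 = 41196 - 1/14281 = 588320075/14281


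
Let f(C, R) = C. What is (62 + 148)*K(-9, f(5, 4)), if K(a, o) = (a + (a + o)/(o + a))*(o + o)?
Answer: -16800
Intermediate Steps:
K(a, o) = 2*o*(1 + a) (K(a, o) = (a + (a + o)/(a + o))*(2*o) = (a + 1)*(2*o) = (1 + a)*(2*o) = 2*o*(1 + a))
(62 + 148)*K(-9, f(5, 4)) = (62 + 148)*(2*5*(1 - 9)) = 210*(2*5*(-8)) = 210*(-80) = -16800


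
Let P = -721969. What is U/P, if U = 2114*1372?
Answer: -2900408/721969 ≈ -4.0174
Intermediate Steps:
U = 2900408
U/P = 2900408/(-721969) = 2900408*(-1/721969) = -2900408/721969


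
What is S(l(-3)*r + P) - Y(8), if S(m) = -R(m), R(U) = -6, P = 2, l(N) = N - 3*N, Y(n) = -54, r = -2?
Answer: 60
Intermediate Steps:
l(N) = -2*N
S(m) = 6 (S(m) = -1*(-6) = 6)
S(l(-3)*r + P) - Y(8) = 6 - 1*(-54) = 6 + 54 = 60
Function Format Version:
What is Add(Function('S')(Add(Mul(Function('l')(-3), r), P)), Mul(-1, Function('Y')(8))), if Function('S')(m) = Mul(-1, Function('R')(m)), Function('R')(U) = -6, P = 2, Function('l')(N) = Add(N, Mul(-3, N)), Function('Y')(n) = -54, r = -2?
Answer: 60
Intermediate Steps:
Function('l')(N) = Mul(-2, N)
Function('S')(m) = 6 (Function('S')(m) = Mul(-1, -6) = 6)
Add(Function('S')(Add(Mul(Function('l')(-3), r), P)), Mul(-1, Function('Y')(8))) = Add(6, Mul(-1, -54)) = Add(6, 54) = 60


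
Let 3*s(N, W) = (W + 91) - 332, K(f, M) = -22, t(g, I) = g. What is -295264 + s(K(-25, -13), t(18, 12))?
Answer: -886015/3 ≈ -2.9534e+5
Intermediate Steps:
s(N, W) = -241/3 + W/3 (s(N, W) = ((W + 91) - 332)/3 = ((91 + W) - 332)/3 = (-241 + W)/3 = -241/3 + W/3)
-295264 + s(K(-25, -13), t(18, 12)) = -295264 + (-241/3 + (1/3)*18) = -295264 + (-241/3 + 6) = -295264 - 223/3 = -886015/3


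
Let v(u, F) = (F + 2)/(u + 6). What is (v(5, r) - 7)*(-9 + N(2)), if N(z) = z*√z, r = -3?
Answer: 702/11 - 156*√2/11 ≈ 43.762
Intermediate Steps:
N(z) = z^(3/2)
v(u, F) = (2 + F)/(6 + u)
(v(5, r) - 7)*(-9 + N(2)) = ((2 - 3)/(6 + 5) - 7)*(-9 + 2^(3/2)) = (-1/11 - 7)*(-9 + 2*√2) = -78*(-9 + 2*√2)/11 = 702/11 - 156*√2/11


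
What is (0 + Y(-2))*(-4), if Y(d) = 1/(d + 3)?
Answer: -4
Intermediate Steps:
Y(d) = 1/(3 + d)
(0 + Y(-2))*(-4) = (0 + 1/(3 - 2))*(-4) = (0 + 1/1)*(-4) = (0 + 1)*(-4) = 1*(-4) = -4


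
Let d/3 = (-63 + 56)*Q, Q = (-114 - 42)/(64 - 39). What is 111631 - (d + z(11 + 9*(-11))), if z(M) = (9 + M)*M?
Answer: 2613699/25 ≈ 1.0455e+5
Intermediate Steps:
Q = -156/25 ≈ -6.2400
z(M) = M*(9 + M)
d = 3276/25 (d = 3*((-63 + 56)*(-156/25)) = 3*(-7*(-156/25)) = 3*(1092/25) = 3276/25 ≈ 131.04)
111631 - (d + z(11 + 9*(-11))) = 111631 - (3276/25 + (11 + 9*(-11))*(9 + (11 + 9*(-11)))) = 111631 - (3276/25 + (11 - 99)*(9 + (11 - 99))) = 111631 - (3276/25 - 88*(9 - 88)) = 111631 - (3276/25 - 88*(-79)) = 111631 - (3276/25 + 6952) = 111631 - 1*177076/25 = 111631 - 177076/25 = 2613699/25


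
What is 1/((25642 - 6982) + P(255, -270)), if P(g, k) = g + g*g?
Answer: 1/83940 ≈ 1.1913e-5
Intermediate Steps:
P(g, k) = g + g**2
1/((25642 - 6982) + P(255, -270)) = 1/((25642 - 6982) + 255*(1 + 255)) = 1/(18660 + 255*256) = 1/(18660 + 65280) = 1/83940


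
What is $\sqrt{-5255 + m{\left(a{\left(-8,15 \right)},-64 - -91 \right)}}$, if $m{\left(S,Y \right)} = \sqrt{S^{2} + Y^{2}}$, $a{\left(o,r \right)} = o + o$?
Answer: $\sqrt{-5255 + \sqrt{985}} \approx 72.275 i$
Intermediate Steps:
$a{\left(o,r \right)} = 2 o$
$\sqrt{-5255 + m{\left(a{\left(-8,15 \right)},-64 - -91 \right)}} = \sqrt{-5255 + \sqrt{\left(2 \left(-8\right)\right)^{2} + \left(-64 - -91\right)^{2}}} = \sqrt{-5255 + \sqrt{\left(-16\right)^{2} + \left(-64 + 91\right)^{2}}} = \sqrt{-5255 + \sqrt{256 + 27^{2}}} = \sqrt{-5255 + \sqrt{256 + 729}} = \sqrt{-5255 + \sqrt{985}}$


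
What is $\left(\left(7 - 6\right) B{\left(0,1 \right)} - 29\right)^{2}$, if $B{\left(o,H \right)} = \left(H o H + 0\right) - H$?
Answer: $900$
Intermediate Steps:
$B{\left(o,H \right)} = - H + o H^{2}$ ($B{\left(o,H \right)} = \left(o H^{2} + 0\right) - H = o H^{2} - H = - H + o H^{2}$)
$\left(\left(7 - 6\right) B{\left(0,1 \right)} - 29\right)^{2} = \left(\left(7 - 6\right) 1 \left(-1 + 1 \cdot 0\right) - 29\right)^{2} = \left(1 \cdot 1 \left(-1 + 0\right) - 29\right)^{2} = \left(1 \cdot 1 \left(-1\right) - 29\right)^{2} = \left(1 \left(-1\right) - 29\right)^{2} = \left(-1 - 29\right)^{2} = \left(-30\right)^{2} = 900$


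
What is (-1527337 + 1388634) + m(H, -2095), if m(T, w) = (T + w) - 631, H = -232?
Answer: -141661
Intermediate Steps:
m(T, w) = -631 + T + w
(-1527337 + 1388634) + m(H, -2095) = (-1527337 + 1388634) + (-631 - 232 - 2095) = -138703 - 2958 = -141661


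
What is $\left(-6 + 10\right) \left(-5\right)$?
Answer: $-20$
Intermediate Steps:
$\left(-6 + 10\right) \left(-5\right) = 4 \left(-5\right) = -20$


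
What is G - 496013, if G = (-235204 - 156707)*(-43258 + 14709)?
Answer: 11188171126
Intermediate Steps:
G = 11188667139 (G = -391911*(-28549) = 11188667139)
G - 496013 = 11188667139 - 496013 = 11188171126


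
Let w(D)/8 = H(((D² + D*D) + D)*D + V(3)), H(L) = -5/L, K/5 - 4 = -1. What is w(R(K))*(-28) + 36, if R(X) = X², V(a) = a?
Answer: 410974364/11415939 ≈ 36.000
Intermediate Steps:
K = 15 (K = 20 + 5*(-1) = 20 - 5 = 15)
w(D) = -40/(3 + D*(D + 2*D²)) (w(D) = 8*(-5/(((D² + D*D) + D)*D + 3)) = 8*(-5/(((D² + D²) + D)*D + 3)) = 8*(-5/((2*D² + D)*D + 3)) = 8*(-5/((D + 2*D²)*D + 3)) = 8*(-5/(D*(D + 2*D²) + 3)) = 8*(-5/(3 + D*(D + 2*D²))) = -40/(3 + D*(D + 2*D²)))
w(R(K))*(-28) + 36 = -40/(3 + (15²)² + 2*(15²)³)*(-28) + 36 = -40/(3 + 225² + 2*225³)*(-28) + 36 = -40/(3 + 50625 + 2*11390625)*(-28) + 36 = -40/(3 + 50625 + 22781250)*(-28) + 36 = -40/22831878*(-28) + 36 = -40*1/22831878*(-28) + 36 = -20/11415939*(-28) + 36 = 560/11415939 + 36 = 410974364/11415939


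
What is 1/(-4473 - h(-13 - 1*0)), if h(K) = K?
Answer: -1/4460 ≈ -0.00022422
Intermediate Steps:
1/(-4473 - h(-13 - 1*0)) = 1/(-4473 - (-13 - 1*0)) = 1/(-4473 - (-13 + 0)) = 1/(-4473 - 1*(-13)) = 1/(-4473 + 13) = 1/(-4460) = -1/4460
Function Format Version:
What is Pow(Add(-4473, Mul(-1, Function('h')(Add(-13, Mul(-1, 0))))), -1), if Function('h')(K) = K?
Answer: Rational(-1, 4460) ≈ -0.00022422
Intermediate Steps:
Pow(Add(-4473, Mul(-1, Function('h')(Add(-13, Mul(-1, 0))))), -1) = Pow(Add(-4473, Mul(-1, Add(-13, Mul(-1, 0)))), -1) = Pow(Add(-4473, Mul(-1, Add(-13, 0))), -1) = Pow(Add(-4473, Mul(-1, -13)), -1) = Pow(Add(-4473, 13), -1) = Pow(-4460, -1) = Rational(-1, 4460)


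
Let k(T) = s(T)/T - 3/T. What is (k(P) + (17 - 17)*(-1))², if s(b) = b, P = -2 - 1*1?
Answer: 4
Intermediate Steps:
P = -3 (P = -2 - 1 = -3)
k(T) = 1 - 3/T (k(T) = T/T - 3/T = 1 - 3/T)
(k(P) + (17 - 17)*(-1))² = ((-3 - 3)/(-3) + (17 - 17)*(-1))² = (-⅓*(-6) + 0*(-1))² = (2 + 0)² = 2² = 4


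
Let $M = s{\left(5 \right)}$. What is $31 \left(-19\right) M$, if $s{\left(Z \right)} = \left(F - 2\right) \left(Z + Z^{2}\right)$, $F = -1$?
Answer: $53010$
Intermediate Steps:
$s{\left(Z \right)} = - 3 Z - 3 Z^{2}$ ($s{\left(Z \right)} = \left(-1 - 2\right) \left(Z + Z^{2}\right) = - 3 \left(Z + Z^{2}\right) = - 3 Z - 3 Z^{2}$)
$M = -90$ ($M = \left(-3\right) 5 \left(1 + 5\right) = \left(-3\right) 5 \cdot 6 = -90$)
$31 \left(-19\right) M = 31 \left(-19\right) \left(-90\right) = \left(-589\right) \left(-90\right) = 53010$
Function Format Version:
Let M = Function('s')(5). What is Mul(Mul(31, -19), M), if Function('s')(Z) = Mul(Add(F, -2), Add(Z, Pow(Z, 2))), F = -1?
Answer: 53010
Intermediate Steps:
Function('s')(Z) = Add(Mul(-3, Z), Mul(-3, Pow(Z, 2))) (Function('s')(Z) = Mul(Add(-1, -2), Add(Z, Pow(Z, 2))) = Mul(-3, Add(Z, Pow(Z, 2))) = Add(Mul(-3, Z), Mul(-3, Pow(Z, 2))))
M = -90 (M = Mul(-3, 5, Add(1, 5)) = Mul(-3, 5, 6) = -90)
Mul(Mul(31, -19), M) = Mul(Mul(31, -19), -90) = Mul(-589, -90) = 53010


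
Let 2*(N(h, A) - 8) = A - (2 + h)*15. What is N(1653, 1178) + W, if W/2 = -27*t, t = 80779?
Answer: -8747763/2 ≈ -4.3739e+6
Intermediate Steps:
N(h, A) = -7 + A/2 - 15*h/2 (N(h, A) = 8 + (A - (2 + h)*15)/2 = 8 + (A - (30 + 15*h))/2 = 8 + (A + (-30 - 15*h))/2 = 8 + (-30 + A - 15*h)/2 = 8 + (-15 + A/2 - 15*h/2) = -7 + A/2 - 15*h/2)
W = -4362066 (W = 2*(-27*80779) = 2*(-2181033) = -4362066)
N(1653, 1178) + W = (-7 + (1/2)*1178 - 15/2*1653) - 4362066 = (-7 + 589 - 24795/2) - 4362066 = -23631/2 - 4362066 = -8747763/2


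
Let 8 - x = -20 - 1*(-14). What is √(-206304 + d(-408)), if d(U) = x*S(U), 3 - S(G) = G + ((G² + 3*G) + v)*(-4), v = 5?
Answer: √9053170 ≈ 3008.8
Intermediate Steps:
x = 14 (x = 8 - (-20 - 1*(-14)) = 8 - (-20 + 14) = 8 - 1*(-6) = 8 + 6 = 14)
S(G) = 23 + 4*G² + 11*G (S(G) = 3 - (G + ((G² + 3*G) + 5)*(-4)) = 3 - (G + (5 + G² + 3*G)*(-4)) = 3 - (G + (-20 - 12*G - 4*G²)) = 3 - (-20 - 11*G - 4*G²) = 3 + (20 + 4*G² + 11*G) = 23 + 4*G² + 11*G)
d(U) = 322 + 56*U² + 154*U (d(U) = 14*(23 + 4*U² + 11*U) = 322 + 56*U² + 154*U)
√(-206304 + d(-408)) = √(-206304 + (322 + 56*(-408)² + 154*(-408))) = √(-206304 + (322 + 56*166464 - 62832)) = √(-206304 + (322 + 9321984 - 62832)) = √(-206304 + 9259474) = √9053170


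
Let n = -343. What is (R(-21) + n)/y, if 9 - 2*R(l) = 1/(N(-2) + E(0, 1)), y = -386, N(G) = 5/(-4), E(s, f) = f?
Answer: 673/772 ≈ 0.87176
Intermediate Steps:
N(G) = -5/4 (N(G) = 5*(-¼) = -5/4)
R(l) = 13/2 (R(l) = 9/2 - 1/(2*(-5/4 + 1)) = 9/2 - 1/(2*(-¼)) = 9/2 - ½*(-4) = 9/2 + 2 = 13/2)
(R(-21) + n)/y = (13/2 - 343)/(-386) = -673/2*(-1/386) = 673/772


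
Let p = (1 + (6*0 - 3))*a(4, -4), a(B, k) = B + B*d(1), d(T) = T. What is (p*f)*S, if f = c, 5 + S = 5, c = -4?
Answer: 0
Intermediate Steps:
S = 0 (S = -5 + 5 = 0)
a(B, k) = 2*B (a(B, k) = B + B*1 = B + B = 2*B)
f = -4
p = -16 (p = (1 + (6*0 - 3))*(2*4) = (1 + (0 - 3))*8 = (1 - 3)*8 = -2*8 = -16)
(p*f)*S = -16*(-4)*0 = 64*0 = 0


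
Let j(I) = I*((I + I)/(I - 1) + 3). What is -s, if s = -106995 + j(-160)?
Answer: 17354675/161 ≈ 1.0779e+5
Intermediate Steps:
j(I) = I*(3 + 2*I/(-1 + I)) (j(I) = I*((2*I)/(-1 + I) + 3) = I*(2*I/(-1 + I) + 3) = I*(3 + 2*I/(-1 + I)))
s = -17354675/161 (s = -106995 - 160*(-3 + 5*(-160))/(-1 - 160) = -106995 - 160*(-3 - 800)/(-161) = -106995 - 160*(-1/161)*(-803) = -106995 - 128480/161 = -17354675/161 ≈ -1.0779e+5)
-s = -1*(-17354675/161) = 17354675/161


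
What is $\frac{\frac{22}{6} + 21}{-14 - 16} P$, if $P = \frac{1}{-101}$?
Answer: $\frac{37}{4545} \approx 0.0081408$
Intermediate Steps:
$P = - \frac{1}{101} \approx -0.009901$
$\frac{\frac{22}{6} + 21}{-14 - 16} P = \frac{\frac{22}{6} + 21}{-14 - 16} \left(- \frac{1}{101}\right) = \frac{22 \cdot \frac{1}{6} + 21}{-30} \left(- \frac{1}{101}\right) = \left(\frac{11}{3} + 21\right) \left(- \frac{1}{30}\right) \left(- \frac{1}{101}\right) = \frac{74}{3} \left(- \frac{1}{30}\right) \left(- \frac{1}{101}\right) = \left(- \frac{37}{45}\right) \left(- \frac{1}{101}\right) = \frac{37}{4545}$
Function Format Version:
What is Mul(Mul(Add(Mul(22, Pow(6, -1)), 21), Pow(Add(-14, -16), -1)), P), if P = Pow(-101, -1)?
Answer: Rational(37, 4545) ≈ 0.0081408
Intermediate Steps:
P = Rational(-1, 101) ≈ -0.0099010
Mul(Mul(Add(Mul(22, Pow(6, -1)), 21), Pow(Add(-14, -16), -1)), P) = Mul(Mul(Add(Mul(22, Pow(6, -1)), 21), Pow(Add(-14, -16), -1)), Rational(-1, 101)) = Mul(Mul(Add(Mul(22, Rational(1, 6)), 21), Pow(-30, -1)), Rational(-1, 101)) = Mul(Mul(Add(Rational(11, 3), 21), Rational(-1, 30)), Rational(-1, 101)) = Mul(Mul(Rational(74, 3), Rational(-1, 30)), Rational(-1, 101)) = Mul(Rational(-37, 45), Rational(-1, 101)) = Rational(37, 4545)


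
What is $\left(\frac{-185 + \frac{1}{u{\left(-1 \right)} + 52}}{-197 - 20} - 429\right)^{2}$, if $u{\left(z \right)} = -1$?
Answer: $\frac{22451572179481}{122478489} \approx 1.8331 \cdot 10^{5}$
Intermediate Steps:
$\left(\frac{-185 + \frac{1}{u{\left(-1 \right)} + 52}}{-197 - 20} - 429\right)^{2} = \left(\frac{-185 + \frac{1}{-1 + 52}}{-197 - 20} - 429\right)^{2} = \left(\frac{-185 + \frac{1}{51}}{-217} - 429\right)^{2} = \left(\left(-185 + \frac{1}{51}\right) \left(- \frac{1}{217}\right) - 429\right)^{2} = \left(\left(- \frac{9434}{51}\right) \left(- \frac{1}{217}\right) - 429\right)^{2} = \left(\frac{9434}{11067} - 429\right)^{2} = \left(- \frac{4738309}{11067}\right)^{2} = \frac{22451572179481}{122478489}$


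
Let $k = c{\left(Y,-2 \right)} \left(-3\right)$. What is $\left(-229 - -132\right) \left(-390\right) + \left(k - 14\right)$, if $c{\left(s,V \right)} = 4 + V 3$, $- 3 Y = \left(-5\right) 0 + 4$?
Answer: $37822$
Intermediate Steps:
$Y = - \frac{4}{3}$ ($Y = - \frac{\left(-5\right) 0 + 4}{3} = - \frac{0 + 4}{3} = \left(- \frac{1}{3}\right) 4 = - \frac{4}{3} \approx -1.3333$)
$c{\left(s,V \right)} = 4 + 3 V$
$k = 6$ ($k = \left(4 + 3 \left(-2\right)\right) \left(-3\right) = \left(4 - 6\right) \left(-3\right) = \left(-2\right) \left(-3\right) = 6$)
$\left(-229 - -132\right) \left(-390\right) + \left(k - 14\right) = \left(-229 - -132\right) \left(-390\right) + \left(6 - 14\right) = \left(-229 + 132\right) \left(-390\right) + \left(6 - 14\right) = \left(-97\right) \left(-390\right) - 8 = 37830 - 8 = 37822$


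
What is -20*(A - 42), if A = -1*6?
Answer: 960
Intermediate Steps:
A = -6
-20*(A - 42) = -20*(-6 - 42) = -20*(-48) = 960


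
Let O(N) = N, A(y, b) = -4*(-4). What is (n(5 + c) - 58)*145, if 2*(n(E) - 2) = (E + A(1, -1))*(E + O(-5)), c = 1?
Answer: -6525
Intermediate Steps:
A(y, b) = 16
n(E) = 2 + (-5 + E)*(16 + E)/2 (n(E) = 2 + ((E + 16)*(E - 5))/2 = 2 + ((16 + E)*(-5 + E))/2 = 2 + ((-5 + E)*(16 + E))/2 = 2 + (-5 + E)*(16 + E)/2)
(n(5 + c) - 58)*145 = ((-38 + (5 + 1)²/2 + 11*(5 + 1)/2) - 58)*145 = ((-38 + (½)*6² + (11/2)*6) - 58)*145 = ((-38 + (½)*36 + 33) - 58)*145 = ((-38 + 18 + 33) - 58)*145 = (13 - 58)*145 = -45*145 = -6525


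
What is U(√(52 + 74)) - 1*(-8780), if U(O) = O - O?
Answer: 8780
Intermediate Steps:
U(O) = 0
U(√(52 + 74)) - 1*(-8780) = 0 - 1*(-8780) = 0 + 8780 = 8780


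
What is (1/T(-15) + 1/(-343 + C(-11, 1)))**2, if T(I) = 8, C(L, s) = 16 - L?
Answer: 5929/399424 ≈ 0.014844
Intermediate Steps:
(1/T(-15) + 1/(-343 + C(-11, 1)))**2 = (1/8 + 1/(-343 + (16 - 1*(-11))))**2 = (1/8 + 1/(-343 + (16 + 11)))**2 = (1/8 + 1/(-343 + 27))**2 = (1/8 + 1/(-316))**2 = (1/8 - 1/316)**2 = (77/632)**2 = 5929/399424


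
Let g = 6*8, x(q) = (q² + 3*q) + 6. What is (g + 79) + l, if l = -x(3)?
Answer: 103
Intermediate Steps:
x(q) = 6 + q² + 3*q
l = -24 (l = -(6 + 3² + 3*3) = -(6 + 9 + 9) = -1*24 = -24)
g = 48
(g + 79) + l = (48 + 79) - 24 = 127 - 24 = 103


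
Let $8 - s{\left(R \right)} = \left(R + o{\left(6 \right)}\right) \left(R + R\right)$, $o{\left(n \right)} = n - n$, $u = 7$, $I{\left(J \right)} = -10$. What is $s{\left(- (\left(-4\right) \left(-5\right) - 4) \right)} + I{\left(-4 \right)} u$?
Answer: $-574$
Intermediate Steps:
$o{\left(n \right)} = 0$
$s{\left(R \right)} = 8 - 2 R^{2}$ ($s{\left(R \right)} = 8 - \left(R + 0\right) \left(R + R\right) = 8 - R 2 R = 8 - 2 R^{2}$)
$s{\left(- (\left(-4\right) \left(-5\right) - 4) \right)} + I{\left(-4 \right)} u = \left(8 - 2 \left(- (\left(-4\right) \left(-5\right) - 4)\right)^{2}\right) - 70 = \left(8 - 2 \left(- (20 - 4)\right)^{2}\right) - 70 = \left(8 - 2 \left(\left(-1\right) 16\right)^{2}\right) - 70 = \left(8 - 2 \left(-16\right)^{2}\right) - 70 = \left(8 - 512\right) - 70 = -504 - 70 = -574$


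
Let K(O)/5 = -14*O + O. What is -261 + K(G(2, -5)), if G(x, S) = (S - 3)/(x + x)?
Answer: -131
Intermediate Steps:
G(x, S) = (-3 + S)/(2*x) (G(x, S) = (-3 + S)/((2*x)) = (-3 + S)*(1/(2*x)) = (-3 + S)/(2*x))
K(O) = -65*O (K(O) = 5*(-14*O + O) = 5*(-13*O) = -65*O)
-261 + K(G(2, -5)) = -261 - 65*(-3 - 5)/(2*2) = -261 - 65*(-8)/(2*2) = -261 - 65*(-2) = -261 + 130 = -131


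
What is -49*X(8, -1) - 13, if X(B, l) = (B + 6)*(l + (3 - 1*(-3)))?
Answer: -3443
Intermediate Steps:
X(B, l) = (6 + B)*(6 + l) (X(B, l) = (6 + B)*(l + (3 + 3)) = (6 + B)*(l + 6) = (6 + B)*(6 + l))
-49*X(8, -1) - 13 = -49*(36 + 6*8 + 6*(-1) + 8*(-1)) - 13 = -49*(36 + 48 - 6 - 8) - 13 = -49*70 - 13 = -3430 - 13 = -3443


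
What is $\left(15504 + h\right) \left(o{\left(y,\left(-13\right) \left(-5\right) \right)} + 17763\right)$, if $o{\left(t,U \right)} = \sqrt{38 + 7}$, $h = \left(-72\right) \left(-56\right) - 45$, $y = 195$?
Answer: $346218633 + 58473 \sqrt{5} \approx 3.4635 \cdot 10^{8}$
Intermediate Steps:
$h = 3987$ ($h = 4032 - 45 = 3987$)
$o{\left(t,U \right)} = 3 \sqrt{5}$ ($o{\left(t,U \right)} = \sqrt{45} = 3 \sqrt{5}$)
$\left(15504 + h\right) \left(o{\left(y,\left(-13\right) \left(-5\right) \right)} + 17763\right) = \left(15504 + 3987\right) \left(3 \sqrt{5} + 17763\right) = 19491 \left(17763 + 3 \sqrt{5}\right) = 346218633 + 58473 \sqrt{5}$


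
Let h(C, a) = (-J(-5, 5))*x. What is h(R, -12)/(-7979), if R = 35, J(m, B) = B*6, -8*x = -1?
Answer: 15/31916 ≈ 0.00046998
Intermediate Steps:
x = ⅛ (x = -⅛*(-1) = ⅛ ≈ 0.12500)
J(m, B) = 6*B
h(C, a) = -15/4 (h(C, a) = -6*5*(⅛) = -1*30*(⅛) = -30*⅛ = -15/4)
h(R, -12)/(-7979) = -15/4/(-7979) = -15/4*(-1/7979) = 15/31916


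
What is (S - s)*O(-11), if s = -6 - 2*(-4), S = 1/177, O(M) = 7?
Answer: -2471/177 ≈ -13.960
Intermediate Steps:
S = 1/177 ≈ 0.0056497
s = 2 (s = -6 + 8 = 2)
(S - s)*O(-11) = (1/177 - 1*2)*7 = (1/177 - 2)*7 = -353/177*7 = -2471/177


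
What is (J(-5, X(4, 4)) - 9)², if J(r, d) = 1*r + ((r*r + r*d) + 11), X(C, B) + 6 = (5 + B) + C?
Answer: 169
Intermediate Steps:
X(C, B) = -1 + B + C (X(C, B) = -6 + ((5 + B) + C) = -6 + (5 + B + C) = -1 + B + C)
J(r, d) = 11 + r + r² + d*r (J(r, d) = r + ((r² + d*r) + 11) = r + (11 + r² + d*r) = 11 + r + r² + d*r)
(J(-5, X(4, 4)) - 9)² = ((11 - 5 + (-5)² + (-1 + 4 + 4)*(-5)) - 9)² = ((11 - 5 + 25 + 7*(-5)) - 9)² = ((11 - 5 + 25 - 35) - 9)² = (-4 - 9)² = (-13)² = 169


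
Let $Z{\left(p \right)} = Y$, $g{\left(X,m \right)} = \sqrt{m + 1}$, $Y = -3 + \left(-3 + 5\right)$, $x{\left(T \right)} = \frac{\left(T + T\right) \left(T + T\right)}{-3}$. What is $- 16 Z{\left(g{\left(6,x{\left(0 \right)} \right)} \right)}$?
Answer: $16$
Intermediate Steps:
$x{\left(T \right)} = - \frac{4 T^{2}}{3}$ ($x{\left(T \right)} = 2 T 2 T \left(- \frac{1}{3}\right) = 4 T^{2} \left(- \frac{1}{3}\right) = - \frac{4 T^{2}}{3}$)
$Y = -1$ ($Y = -3 + 2 = -1$)
$g{\left(X,m \right)} = \sqrt{1 + m}$
$Z{\left(p \right)} = -1$
$- 16 Z{\left(g{\left(6,x{\left(0 \right)} \right)} \right)} = \left(-16\right) \left(-1\right) = 16$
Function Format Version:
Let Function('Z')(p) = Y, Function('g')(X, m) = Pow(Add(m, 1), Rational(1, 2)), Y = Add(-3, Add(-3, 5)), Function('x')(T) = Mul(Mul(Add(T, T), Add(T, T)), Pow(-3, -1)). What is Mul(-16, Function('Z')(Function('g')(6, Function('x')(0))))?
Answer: 16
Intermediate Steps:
Function('x')(T) = Mul(Rational(-4, 3), Pow(T, 2)) (Function('x')(T) = Mul(Mul(Mul(2, T), Mul(2, T)), Rational(-1, 3)) = Mul(Mul(4, Pow(T, 2)), Rational(-1, 3)) = Mul(Rational(-4, 3), Pow(T, 2)))
Y = -1 (Y = Add(-3, 2) = -1)
Function('g')(X, m) = Pow(Add(1, m), Rational(1, 2))
Function('Z')(p) = -1
Mul(-16, Function('Z')(Function('g')(6, Function('x')(0)))) = Mul(-16, -1) = 16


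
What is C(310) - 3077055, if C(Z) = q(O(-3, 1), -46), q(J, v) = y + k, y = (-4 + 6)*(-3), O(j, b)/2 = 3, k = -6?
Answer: -3077067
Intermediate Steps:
O(j, b) = 6 (O(j, b) = 2*3 = 6)
y = -6 (y = 2*(-3) = -6)
q(J, v) = -12 (q(J, v) = -6 - 6 = -12)
C(Z) = -12
C(310) - 3077055 = -12 - 3077055 = -3077067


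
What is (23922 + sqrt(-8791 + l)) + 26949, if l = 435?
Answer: 50871 + 2*I*sqrt(2089) ≈ 50871.0 + 91.411*I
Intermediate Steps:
(23922 + sqrt(-8791 + l)) + 26949 = (23922 + sqrt(-8791 + 435)) + 26949 = (23922 + sqrt(-8356)) + 26949 = (23922 + 2*I*sqrt(2089)) + 26949 = 50871 + 2*I*sqrt(2089)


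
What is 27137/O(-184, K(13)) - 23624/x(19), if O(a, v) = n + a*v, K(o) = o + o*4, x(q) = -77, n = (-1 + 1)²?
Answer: 280453491/920920 ≈ 304.54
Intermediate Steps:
n = 0 (n = 0² = 0)
K(o) = 5*o (K(o) = o + 4*o = 5*o)
O(a, v) = a*v (O(a, v) = 0 + a*v = a*v)
27137/O(-184, K(13)) - 23624/x(19) = 27137/((-920*13)) - 23624/(-77) = 27137/((-184*65)) - 23624*(-1/77) = 27137/(-11960) + 23624/77 = 27137*(-1/11960) + 23624/77 = -27137/11960 + 23624/77 = 280453491/920920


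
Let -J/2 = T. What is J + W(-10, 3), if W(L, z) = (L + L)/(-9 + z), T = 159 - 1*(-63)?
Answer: -1322/3 ≈ -440.67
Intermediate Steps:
T = 222 (T = 159 + 63 = 222)
W(L, z) = 2*L/(-9 + z) (W(L, z) = (2*L)/(-9 + z) = 2*L/(-9 + z))
J = -444 (J = -2*222 = -444)
J + W(-10, 3) = -444 + 2*(-10)/(-9 + 3) = -444 + 2*(-10)/(-6) = -444 + 2*(-10)*(-1/6) = -444 + 10/3 = -1322/3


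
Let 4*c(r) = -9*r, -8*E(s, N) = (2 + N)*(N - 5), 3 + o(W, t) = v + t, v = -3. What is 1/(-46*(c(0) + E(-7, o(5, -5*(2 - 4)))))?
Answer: -2/69 ≈ -0.028986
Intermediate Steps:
o(W, t) = -6 + t (o(W, t) = -3 + (-3 + t) = -6 + t)
E(s, N) = -(-5 + N)*(2 + N)/8 (E(s, N) = -(2 + N)*(N - 5)/8 = -(2 + N)*(-5 + N)/8 = -(-5 + N)*(2 + N)/8)
c(r) = -9*r/4 (c(r) = (-9*r)/4 = -9*r/4)
1/(-46*(c(0) + E(-7, o(5, -5*(2 - 4))))) = 1/(-46*(-9/4*0 + (5/4 - (-6 - 5*(2 - 4))**2/8 + 3*(-6 - 5*(2 - 4))/8))) = 1/(-46*(0 + (5/4 - (-6 - 5*(-2))**2/8 + 3*(-6 - 5*(-2))/8))) = 1/(-46*(0 + (5/4 - (-6 + 10)**2/8 + 3*(-6 + 10)/8))) = 1/(-46*(0 + (5/4 - 1/8*4**2 + (3/8)*4))) = 1/(-46*(0 + (5/4 - 1/8*16 + 3/2))) = 1/(-46*(0 + (5/4 - 2 + 3/2))) = 1/(-46*(0 + 3/4)) = 1/(-46*3/4) = 1/(-69/2) = -2/69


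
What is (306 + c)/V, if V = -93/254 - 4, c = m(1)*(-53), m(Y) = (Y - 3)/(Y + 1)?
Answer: -91186/1109 ≈ -82.224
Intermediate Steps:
m(Y) = (-3 + Y)/(1 + Y)
c = 53 (c = ((-3 + 1)/(1 + 1))*(-53) = (-2/2)*(-53) = ((½)*(-2))*(-53) = -1*(-53) = 53)
V = -1109/254 (V = -93*1/254 - 1*4 = -93/254 - 4 = -1109/254 ≈ -4.3661)
(306 + c)/V = (306 + 53)/(-1109/254) = 359*(-254/1109) = -91186/1109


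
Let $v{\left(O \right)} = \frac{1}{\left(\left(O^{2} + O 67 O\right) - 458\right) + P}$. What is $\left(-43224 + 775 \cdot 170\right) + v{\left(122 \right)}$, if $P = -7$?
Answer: $\frac{89557062323}{1011647} \approx 88526.0$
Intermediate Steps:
$v{\left(O \right)} = \frac{1}{-465 + 68 O^{2}}$ ($v{\left(O \right)} = \frac{1}{\left(\left(O^{2} + O 67 O\right) - 458\right) - 7} = \frac{1}{\left(\left(O^{2} + 67 O O\right) - 458\right) - 7} = \frac{1}{\left(\left(O^{2} + 67 O^{2}\right) - 458\right) - 7} = \frac{1}{\left(68 O^{2} - 458\right) - 7} = \frac{1}{\left(-458 + 68 O^{2}\right) - 7} = \frac{1}{-465 + 68 O^{2}}$)
$\left(-43224 + 775 \cdot 170\right) + v{\left(122 \right)} = \left(-43224 + 775 \cdot 170\right) + \frac{1}{-465 + 68 \cdot 122^{2}} = \left(-43224 + 131750\right) + \frac{1}{-465 + 68 \cdot 14884} = 88526 + \frac{1}{-465 + 1012112} = 88526 + \frac{1}{1011647} = \frac{89557062323}{1011647}$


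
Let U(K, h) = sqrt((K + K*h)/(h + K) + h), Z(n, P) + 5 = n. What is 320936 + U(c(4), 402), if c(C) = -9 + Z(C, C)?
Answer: 320936 + sqrt(76777)/14 ≈ 3.2096e+5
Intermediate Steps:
Z(n, P) = -5 + n
c(C) = -14 + C (c(C) = -9 + (-5 + C) = -14 + C)
U(K, h) = sqrt(h + (K + K*h)/(K + h)) (U(K, h) = sqrt((K + K*h)/(K + h) + h) = sqrt(h + (K + K*h)/(K + h)))
320936 + U(c(4), 402) = 320936 + sqrt(((-14 + 4) + (-14 + 4)*402 + 402*((-14 + 4) + 402))/((-14 + 4) + 402)) = 320936 + sqrt((-10 - 10*402 + 402*(-10 + 402))/(-10 + 402)) = 320936 + sqrt((-10 - 4020 + 402*392)/392) = 320936 + sqrt((-10 - 4020 + 157584)/392) = 320936 + sqrt((1/392)*153554) = 320936 + sqrt(76777/196) = 320936 + sqrt(76777)/14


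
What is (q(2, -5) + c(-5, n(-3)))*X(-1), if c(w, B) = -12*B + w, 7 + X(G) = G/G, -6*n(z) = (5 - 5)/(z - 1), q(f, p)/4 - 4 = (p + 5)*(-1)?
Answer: -66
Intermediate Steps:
q(f, p) = -4 - 4*p (q(f, p) = 16 + 4*((p + 5)*(-1)) = 16 + 4*((5 + p)*(-1)) = 16 + 4*(-5 - p) = 16 + (-20 - 4*p) = -4 - 4*p)
n(z) = 0 (n(z) = -(5 - 5)/(6*(z - 1)) = -0/(-1 + z) = -1/6*0 = 0)
X(G) = -6 (X(G) = -7 + G/G = -7 + 1 = -6)
c(w, B) = w - 12*B
(q(2, -5) + c(-5, n(-3)))*X(-1) = ((-4 - 4*(-5)) + (-5 - 12*0))*(-6) = ((-4 + 20) + (-5 + 0))*(-6) = (16 - 5)*(-6) = 11*(-6) = -66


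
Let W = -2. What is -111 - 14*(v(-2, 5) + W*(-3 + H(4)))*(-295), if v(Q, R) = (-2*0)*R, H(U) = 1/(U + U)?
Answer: 47273/2 ≈ 23637.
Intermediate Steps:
H(U) = 1/(2*U)
v(Q, R) = 0 (v(Q, R) = 0*R = 0)
-111 - 14*(v(-2, 5) + W*(-3 + H(4)))*(-295) = -111 - 14*(0 - 2*(-3 + (1/2)/4))*(-295) = -111 - 14*(0 - 2*(-3 + (1/2)*(1/4)))*(-295) = -111 - 14*(0 - 2*(-3 + 1/8))*(-295) = -111 - 14*(0 - 2*(-23/8))*(-295) = -111 - 14*(0 + 23/4)*(-295) = -111 - 14*23/4*(-295) = -111 - 161/2*(-295) = -111 + 47495/2 = 47273/2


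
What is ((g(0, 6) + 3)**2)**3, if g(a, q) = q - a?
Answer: 531441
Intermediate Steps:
((g(0, 6) + 3)**2)**3 = (((6 - 1*0) + 3)**2)**3 = (((6 + 0) + 3)**2)**3 = ((6 + 3)**2)**3 = (9**2)**3 = 81**3 = 531441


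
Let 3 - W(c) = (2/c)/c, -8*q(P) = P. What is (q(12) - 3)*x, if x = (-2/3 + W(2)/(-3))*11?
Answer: 297/4 ≈ 74.250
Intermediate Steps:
q(P) = -P/8
W(c) = 3 - 2/c² (W(c) = 3 - 2/c/c = 3 - 2/c²)
x = -33/2 (x = (-2/3 + (3 - 2/2²)/(-3))*11 = (-2*⅓ + (3 - 2*¼)*(-⅓))*11 = (-⅔ + (3 - ½)*(-⅓))*11 = (-⅔ + (5/2)*(-⅓))*11 = (-⅔ - ⅚)*11 = -3/2*11 = -33/2 ≈ -16.500)
(q(12) - 3)*x = (-⅛*12 - 3)*(-33/2) = (-3/2 - 3)*(-33/2) = -9/2*(-33/2) = 297/4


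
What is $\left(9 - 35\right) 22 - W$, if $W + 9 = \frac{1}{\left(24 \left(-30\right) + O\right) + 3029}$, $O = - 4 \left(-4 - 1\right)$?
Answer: $- \frac{1311228}{2329} \approx -563.0$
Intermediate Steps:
$O = 20$ ($O = \left(-4\right) \left(-5\right) = 20$)
$W = - \frac{20960}{2329}$ ($W = -9 + \frac{1}{\left(24 \left(-30\right) + 20\right) + 3029} = -9 + \frac{1}{\left(-720 + 20\right) + 3029} = -9 + \frac{1}{-700 + 3029} = -9 + \frac{1}{2329} = - \frac{20960}{2329} \approx -8.9996$)
$\left(9 - 35\right) 22 - W = \left(9 - 35\right) 22 - - \frac{20960}{2329} = \left(-26\right) 22 + \frac{20960}{2329} = -572 + \frac{20960}{2329} = - \frac{1311228}{2329}$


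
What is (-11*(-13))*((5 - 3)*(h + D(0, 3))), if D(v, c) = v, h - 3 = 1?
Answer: 1144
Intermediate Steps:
h = 4 (h = 3 + 1 = 4)
(-11*(-13))*((5 - 3)*(h + D(0, 3))) = (-11*(-13))*((5 - 3)*(4 + 0)) = 143*(2*4) = 143*8 = 1144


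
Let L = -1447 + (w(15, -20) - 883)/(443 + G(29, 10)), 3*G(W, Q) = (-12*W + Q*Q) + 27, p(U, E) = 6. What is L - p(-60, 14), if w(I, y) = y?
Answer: -1612633/1108 ≈ -1455.4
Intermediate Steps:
G(W, Q) = 9 - 4*W + Q**2/3 (G(W, Q) = ((-12*W + Q*Q) + 27)/3 = ((-12*W + Q**2) + 27)/3 = ((Q**2 - 12*W) + 27)/3 = (27 + Q**2 - 12*W)/3 = 9 - 4*W + Q**2/3)
L = -1605985/1108 (L = -1447 + (-20 - 883)/(443 + (9 - 4*29 + (1/3)*10**2)) = -1447 - 903/(443 + (9 - 116 + (1/3)*100)) = -1447 - 903/(443 + (9 - 116 + 100/3)) = -1447 - 903/(443 - 221/3) = -1447 - 903/1108/3 = -1447 - 903*3/1108 = -1447 - 2709/1108 = -1605985/1108 ≈ -1449.4)
L - p(-60, 14) = -1605985/1108 - 1*6 = -1605985/1108 - 6 = -1612633/1108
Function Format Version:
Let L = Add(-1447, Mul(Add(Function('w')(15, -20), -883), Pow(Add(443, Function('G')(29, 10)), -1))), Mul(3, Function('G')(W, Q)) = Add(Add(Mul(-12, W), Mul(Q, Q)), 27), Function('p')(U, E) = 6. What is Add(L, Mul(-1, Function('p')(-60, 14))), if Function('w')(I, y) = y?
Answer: Rational(-1612633, 1108) ≈ -1455.4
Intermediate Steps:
Function('G')(W, Q) = Add(9, Mul(-4, W), Mul(Rational(1, 3), Pow(Q, 2))) (Function('G')(W, Q) = Mul(Rational(1, 3), Add(Add(Mul(-12, W), Mul(Q, Q)), 27)) = Mul(Rational(1, 3), Add(Add(Mul(-12, W), Pow(Q, 2)), 27)) = Mul(Rational(1, 3), Add(Add(Pow(Q, 2), Mul(-12, W)), 27)) = Mul(Rational(1, 3), Add(27, Pow(Q, 2), Mul(-12, W))) = Add(9, Mul(-4, W), Mul(Rational(1, 3), Pow(Q, 2))))
L = Rational(-1605985, 1108) (L = Add(-1447, Mul(Add(-20, -883), Pow(Add(443, Add(9, Mul(-4, 29), Mul(Rational(1, 3), Pow(10, 2)))), -1))) = Add(-1447, Mul(-903, Pow(Add(443, Add(9, -116, Mul(Rational(1, 3), 100))), -1))) = Add(-1447, Mul(-903, Pow(Add(443, Add(9, -116, Rational(100, 3))), -1))) = Add(-1447, Mul(-903, Pow(Add(443, Rational(-221, 3)), -1))) = Add(-1447, Mul(-903, Pow(Rational(1108, 3), -1))) = Add(-1447, Mul(-903, Rational(3, 1108))) = Add(-1447, Rational(-2709, 1108)) = Rational(-1605985, 1108) ≈ -1449.4)
Add(L, Mul(-1, Function('p')(-60, 14))) = Add(Rational(-1605985, 1108), Mul(-1, 6)) = Add(Rational(-1605985, 1108), -6) = Rational(-1612633, 1108)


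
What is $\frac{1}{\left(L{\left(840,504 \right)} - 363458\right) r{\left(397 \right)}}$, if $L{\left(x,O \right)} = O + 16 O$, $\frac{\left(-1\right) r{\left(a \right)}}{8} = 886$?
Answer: $\frac{1}{2515460320} \approx 3.9754 \cdot 10^{-10}$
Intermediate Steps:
$r{\left(a \right)} = -7088$ ($r{\left(a \right)} = \left(-8\right) 886 = -7088$)
$L{\left(x,O \right)} = 17 O$
$\frac{1}{\left(L{\left(840,504 \right)} - 363458\right) r{\left(397 \right)}} = \frac{1}{\left(17 \cdot 504 - 363458\right) \left(-7088\right)} = \frac{1}{8568 - 363458} \left(- \frac{1}{7088}\right) = \frac{1}{-354890} \left(- \frac{1}{7088}\right) = \left(- \frac{1}{354890}\right) \left(- \frac{1}{7088}\right) = \frac{1}{2515460320}$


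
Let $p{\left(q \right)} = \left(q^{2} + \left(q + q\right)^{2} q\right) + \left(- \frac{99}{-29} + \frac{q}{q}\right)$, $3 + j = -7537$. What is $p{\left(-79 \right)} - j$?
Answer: $- \frac{56792747}{29} \approx -1.9584 \cdot 10^{6}$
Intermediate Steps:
$j = -7540$ ($j = -3 - 7537 = -7540$)
$p{\left(q \right)} = \frac{128}{29} + q^{2} + 4 q^{3}$ ($p{\left(q \right)} = \left(q^{2} + \left(2 q\right)^{2} q\right) + \left(\left(-99\right) \left(- \frac{1}{29}\right) + 1\right) = \left(q^{2} + 4 q^{2} q\right) + \left(\frac{99}{29} + 1\right) = \left(q^{2} + 4 q^{3}\right) + \frac{128}{29} = \frac{128}{29} + q^{2} + 4 q^{3}$)
$p{\left(-79 \right)} - j = \left(\frac{128}{29} + \left(-79\right)^{2} + 4 \left(-79\right)^{3}\right) - -7540 = \left(\frac{128}{29} + 6241 + 4 \left(-493039\right)\right) + 7540 = \left(\frac{128}{29} + 6241 - 1972156\right) + 7540 = - \frac{57011407}{29} + 7540 = - \frac{56792747}{29}$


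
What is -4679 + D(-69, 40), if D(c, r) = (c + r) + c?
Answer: -4777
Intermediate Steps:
D(c, r) = r + 2*c
-4679 + D(-69, 40) = -4679 + (40 + 2*(-69)) = -4679 + (40 - 138) = -4679 - 98 = -4777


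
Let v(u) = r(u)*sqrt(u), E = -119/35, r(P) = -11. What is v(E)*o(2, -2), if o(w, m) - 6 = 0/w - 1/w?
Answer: -121*I*sqrt(85)/10 ≈ -111.56*I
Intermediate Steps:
o(w, m) = 6 - 1/w (o(w, m) = 6 + (0/w - 1/w) = 6 + (0 - 1/w) = 6 - 1/w)
E = -17/5 (E = -119*1/35 = -17/5 ≈ -3.4000)
v(u) = -11*sqrt(u)
v(E)*o(2, -2) = (-11*I*sqrt(85)/5)*(6 - 1/2) = -11*I*sqrt(85)/5*(11/2) = -121*I*sqrt(85)/10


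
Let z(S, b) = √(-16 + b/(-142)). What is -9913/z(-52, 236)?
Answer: 9913*I*√89034/1254 ≈ 2358.8*I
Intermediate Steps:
z(S, b) = √(-16 - b/142) (z(S, b) = √(-16 + b*(-1/142)) = √(-16 - b/142))
-9913/z(-52, 236) = -9913*142/√(-322624 - 142*236) = -9913*142/√(-322624 - 33512) = -9913*(-I*√89034/1254) = -(-9913)*I*√89034/1254 = 9913*I*√89034/1254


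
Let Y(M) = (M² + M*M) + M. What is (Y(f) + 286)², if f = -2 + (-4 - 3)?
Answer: 192721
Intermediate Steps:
f = -9 (f = -2 - 7 = -9)
Y(M) = M + 2*M² (Y(M) = (M² + M²) + M = 2*M² + M = M + 2*M²)
(Y(f) + 286)² = (-9*(1 + 2*(-9)) + 286)² = (-9*(1 - 18) + 286)² = (-9*(-17) + 286)² = (153 + 286)² = 439² = 192721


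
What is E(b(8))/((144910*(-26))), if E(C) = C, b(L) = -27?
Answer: 27/3767660 ≈ 7.1663e-6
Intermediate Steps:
E(b(8))/((144910*(-26))) = -27/(144910*(-26)) = -27/(-3767660) = -27*(-1/3767660) = 27/3767660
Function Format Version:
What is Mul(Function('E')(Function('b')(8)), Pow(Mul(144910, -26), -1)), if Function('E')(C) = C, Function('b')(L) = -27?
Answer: Rational(27, 3767660) ≈ 7.1663e-6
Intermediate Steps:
Mul(Function('E')(Function('b')(8)), Pow(Mul(144910, -26), -1)) = Mul(-27, Pow(Mul(144910, -26), -1)) = Mul(-27, Pow(-3767660, -1)) = Mul(-27, Rational(-1, 3767660)) = Rational(27, 3767660)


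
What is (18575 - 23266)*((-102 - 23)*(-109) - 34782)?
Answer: 99247487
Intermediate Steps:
(18575 - 23266)*((-102 - 23)*(-109) - 34782) = -4691*(-125*(-109) - 34782) = -4691*(13625 - 34782) = -4691*(-21157) = 99247487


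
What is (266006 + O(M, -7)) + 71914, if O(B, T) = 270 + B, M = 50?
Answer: 338240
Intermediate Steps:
(266006 + O(M, -7)) + 71914 = (266006 + (270 + 50)) + 71914 = (266006 + 320) + 71914 = 266326 + 71914 = 338240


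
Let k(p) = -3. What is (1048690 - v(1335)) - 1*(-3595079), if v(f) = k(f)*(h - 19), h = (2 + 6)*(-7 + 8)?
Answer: 4643736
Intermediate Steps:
h = 8 (h = 8*1 = 8)
v(f) = 33 (v(f) = -3*(8 - 19) = -3*(-11) = 33)
(1048690 - v(1335)) - 1*(-3595079) = (1048690 - 1*33) - 1*(-3595079) = (1048690 - 33) + 3595079 = 1048657 + 3595079 = 4643736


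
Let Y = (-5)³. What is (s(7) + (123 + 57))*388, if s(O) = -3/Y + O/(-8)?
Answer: 17377453/250 ≈ 69510.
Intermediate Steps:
Y = -125
s(O) = 3/125 - O/8 (s(O) = -3/(-125) + O/(-8) = -3*(-1/125) + O*(-⅛) = 3/125 - O/8)
(s(7) + (123 + 57))*388 = ((3/125 - ⅛*7) + (123 + 57))*388 = ((3/125 - 7/8) + 180)*388 = (-851/1000 + 180)*388 = (179149/1000)*388 = 17377453/250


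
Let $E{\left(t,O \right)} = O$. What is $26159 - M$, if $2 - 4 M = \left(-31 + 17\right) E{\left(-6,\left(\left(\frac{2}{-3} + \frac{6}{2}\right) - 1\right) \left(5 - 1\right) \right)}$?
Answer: $\frac{156839}{6} \approx 26140.0$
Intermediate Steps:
$M = \frac{115}{6}$ ($M = \frac{1}{2} - \frac{\left(-31 + 17\right) \left(\left(\frac{2}{-3} + \frac{6}{2}\right) - 1\right) \left(5 - 1\right)}{4} = \frac{1}{2} - \frac{\left(-14\right) \left(\left(2 \left(- \frac{1}{3}\right) + 6 \cdot \frac{1}{2}\right) - 1\right) 4}{4} = \frac{1}{2} - \frac{\left(-14\right) \left(\left(- \frac{2}{3} + 3\right) - 1\right) 4}{4} = \frac{1}{2} - \frac{\left(-14\right) \left(\frac{7}{3} - 1\right) 4}{4} = \frac{1}{2} - \frac{\left(-14\right) \frac{4}{3} \cdot 4}{4} = \frac{1}{2} - \frac{\left(-14\right) \frac{16}{3}}{4} = \frac{1}{2} - - \frac{56}{3} = \frac{1}{2} + \frac{56}{3} = \frac{115}{6} \approx 19.167$)
$26159 - M = 26159 - \frac{115}{6} = \frac{156839}{6}$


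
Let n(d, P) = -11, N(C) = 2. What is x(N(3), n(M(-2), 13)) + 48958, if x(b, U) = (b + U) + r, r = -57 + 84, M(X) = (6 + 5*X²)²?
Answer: 48976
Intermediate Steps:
r = 27
x(b, U) = 27 + U + b (x(b, U) = (b + U) + 27 = (U + b) + 27 = 27 + U + b)
x(N(3), n(M(-2), 13)) + 48958 = (27 - 11 + 2) + 48958 = 18 + 48958 = 48976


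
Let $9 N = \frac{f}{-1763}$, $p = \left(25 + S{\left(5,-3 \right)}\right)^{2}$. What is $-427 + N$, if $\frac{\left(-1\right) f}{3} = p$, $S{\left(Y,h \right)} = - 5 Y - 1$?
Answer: $- \frac{2258402}{5289} \approx -427.0$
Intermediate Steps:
$S{\left(Y,h \right)} = -1 - 5 Y$
$p = 1$ ($p = \left(25 - 26\right)^{2} = \left(-1\right)^{2} = 1$)
$f = -3$ ($f = \left(-3\right) 1 = -3$)
$N = \frac{1}{5289}$ ($N = \frac{\left(-3\right) \frac{1}{-1763}}{9} = \frac{\left(-3\right) \left(- \frac{1}{1763}\right)}{9} = \frac{1}{9} \cdot \frac{3}{1763} = \frac{1}{5289} \approx 0.00018907$)
$-427 + N = -427 + \frac{1}{5289} = - \frac{2258402}{5289}$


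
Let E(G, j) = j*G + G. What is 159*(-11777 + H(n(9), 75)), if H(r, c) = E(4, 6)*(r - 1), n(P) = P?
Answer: -1836927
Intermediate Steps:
E(G, j) = G + G*j (E(G, j) = G*j + G = G + G*j)
H(r, c) = -28 + 28*r (H(r, c) = (4*(1 + 6))*(r - 1) = (4*7)*(-1 + r) = 28*(-1 + r) = -28 + 28*r)
159*(-11777 + H(n(9), 75)) = 159*(-11777 + (-28 + 28*9)) = 159*(-11777 + (-28 + 252)) = 159*(-11777 + 224) = 159*(-11553) = -1836927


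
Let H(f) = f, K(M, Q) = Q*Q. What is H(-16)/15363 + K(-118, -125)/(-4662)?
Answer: -26680163/7958034 ≈ -3.3526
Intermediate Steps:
K(M, Q) = Q²
H(-16)/15363 + K(-118, -125)/(-4662) = -16/15363 + (-125)²/(-4662) = -16*1/15363 + 15625*(-1/4662) = -16/15363 - 15625/4662 = -26680163/7958034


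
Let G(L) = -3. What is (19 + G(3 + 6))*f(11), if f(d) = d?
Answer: 176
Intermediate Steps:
(19 + G(3 + 6))*f(11) = (19 - 3)*11 = 16*11 = 176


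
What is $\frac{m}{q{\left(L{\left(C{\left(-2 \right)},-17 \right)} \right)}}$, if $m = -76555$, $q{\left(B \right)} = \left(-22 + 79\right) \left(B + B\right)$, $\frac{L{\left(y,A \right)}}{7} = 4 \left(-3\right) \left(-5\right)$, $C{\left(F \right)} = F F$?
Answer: $- \frac{15311}{9576} \approx -1.5989$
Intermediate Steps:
$C{\left(F \right)} = F^{2}$
$L{\left(y,A \right)} = 420$ ($L{\left(y,A \right)} = 7 \cdot 4 \left(-3\right) \left(-5\right) = 7 \left(\left(-12\right) \left(-5\right)\right) = 7 \cdot 60 = 420$)
$q{\left(B \right)} = 114 B$ ($q{\left(B \right)} = 57 \cdot 2 B = 114 B$)
$\frac{m}{q{\left(L{\left(C{\left(-2 \right)},-17 \right)} \right)}} = - \frac{76555}{114 \cdot 420} = - \frac{76555}{47880} = \left(-76555\right) \frac{1}{47880} = - \frac{15311}{9576}$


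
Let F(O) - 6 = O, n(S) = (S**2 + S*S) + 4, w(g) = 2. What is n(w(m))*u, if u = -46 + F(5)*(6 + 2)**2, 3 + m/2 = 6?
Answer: 7896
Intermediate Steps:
m = 6 (m = -6 + 2*6 = -6 + 12 = 6)
n(S) = 4 + 2*S**2 (n(S) = (S**2 + S**2) + 4 = 2*S**2 + 4 = 4 + 2*S**2)
F(O) = 6 + O
u = 658 (u = -46 + (6 + 5)*(6 + 2)**2 = -46 + 11*8**2 = -46 + 11*64 = -46 + 704 = 658)
n(w(m))*u = (4 + 2*2**2)*658 = (4 + 2*4)*658 = (4 + 8)*658 = 12*658 = 7896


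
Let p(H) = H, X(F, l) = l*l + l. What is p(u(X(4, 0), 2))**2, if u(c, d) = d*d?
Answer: 16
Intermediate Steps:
X(F, l) = l + l**2 (X(F, l) = l**2 + l = l + l**2)
u(c, d) = d**2
p(u(X(4, 0), 2))**2 = (2**2)**2 = 4**2 = 16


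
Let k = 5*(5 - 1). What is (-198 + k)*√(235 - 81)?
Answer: -178*√154 ≈ -2208.9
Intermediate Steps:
k = 20 (k = 5*4 = 20)
(-198 + k)*√(235 - 81) = (-198 + 20)*√(235 - 81) = -178*√154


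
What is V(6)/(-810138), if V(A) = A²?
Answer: -6/135023 ≈ -4.4437e-5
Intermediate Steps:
V(6)/(-810138) = 6²/(-810138) = 36*(-1/810138) = -6/135023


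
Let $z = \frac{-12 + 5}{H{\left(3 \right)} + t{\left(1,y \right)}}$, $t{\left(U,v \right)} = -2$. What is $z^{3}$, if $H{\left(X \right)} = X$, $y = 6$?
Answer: $-343$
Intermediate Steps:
$z = -7$ ($z = \frac{-12 + 5}{3 - 2} = - \frac{7}{1} = \left(-7\right) 1 = -7$)
$z^{3} = \left(-7\right)^{3} = -343$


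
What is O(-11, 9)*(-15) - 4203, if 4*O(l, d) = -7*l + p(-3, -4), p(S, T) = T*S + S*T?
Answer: -18327/4 ≈ -4581.8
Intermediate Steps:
p(S, T) = 2*S*T (p(S, T) = S*T + S*T = 2*S*T)
O(l, d) = 6 - 7*l/4 (O(l, d) = (-7*l + 2*(-3)*(-4))/4 = (-7*l + 24)/4 = (24 - 7*l)/4 = 6 - 7*l/4)
O(-11, 9)*(-15) - 4203 = (6 - 7/4*(-11))*(-15) - 4203 = (6 + 77/4)*(-15) - 4203 = (101/4)*(-15) - 4203 = -1515/4 - 4203 = -18327/4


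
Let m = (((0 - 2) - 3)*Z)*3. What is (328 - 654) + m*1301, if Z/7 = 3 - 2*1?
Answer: -136931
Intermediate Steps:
Z = 7 (Z = 7*(3 - 2*1) = 7*(3 - 2) = 7*1 = 7)
m = -105 (m = (((0 - 2) - 3)*7)*3 = ((-2 - 3)*7)*3 = -5*7*3 = -35*3 = -105)
(328 - 654) + m*1301 = (328 - 654) - 105*1301 = -326 - 136605 = -136931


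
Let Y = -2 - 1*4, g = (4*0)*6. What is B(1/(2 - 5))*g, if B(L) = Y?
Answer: 0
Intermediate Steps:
g = 0 (g = 0*6 = 0)
Y = -6 (Y = -2 - 4 = -6)
B(L) = -6
B(1/(2 - 5))*g = -6*0 = 0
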